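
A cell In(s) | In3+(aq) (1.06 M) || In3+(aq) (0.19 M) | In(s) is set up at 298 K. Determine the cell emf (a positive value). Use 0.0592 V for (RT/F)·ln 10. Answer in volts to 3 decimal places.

0.015 V

For a concentration cell E°cell = 0, since both electrodes use the same couple.
The compartment with the higher In3+(aq) concentration (1.06 M) acts as the cathode; ions are reduced there and produced at the dilute (0.19 M) anode.
With n = 3, Ecell = −(0.0592/3)·log([dilute]/[conc]) = −(0.0592/3)·log(0.19/1.06) = +0.015 V.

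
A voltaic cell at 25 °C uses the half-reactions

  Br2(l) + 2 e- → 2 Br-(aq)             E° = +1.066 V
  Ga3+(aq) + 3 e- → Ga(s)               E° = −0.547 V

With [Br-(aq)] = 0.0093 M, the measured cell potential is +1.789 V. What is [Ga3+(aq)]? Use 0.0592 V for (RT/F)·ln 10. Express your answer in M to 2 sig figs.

Br₂/Br⁻ is the cathode (higher E°); E°cell = +1.066 − (−0.547) = +1.613 V with n = 6.
Rearranging E = E° − (0.0592/n)·log Q gives log Q = 6(+1.613 − (+1.789))/0.0592 = −17.838.
For 3 Br2(l) + 2 Ga(s) → 6 Br-(aq) + 2 Ga3+(aq), the reaction quotient is Q = [Br-(aq)]^6·[Ga3+(aq)]^2.
Substituting the known concentrations and solving, log [Ga3+(aq)] = −2.824 and [Ga3+(aq)] = 0.0015 M.

0.0015 M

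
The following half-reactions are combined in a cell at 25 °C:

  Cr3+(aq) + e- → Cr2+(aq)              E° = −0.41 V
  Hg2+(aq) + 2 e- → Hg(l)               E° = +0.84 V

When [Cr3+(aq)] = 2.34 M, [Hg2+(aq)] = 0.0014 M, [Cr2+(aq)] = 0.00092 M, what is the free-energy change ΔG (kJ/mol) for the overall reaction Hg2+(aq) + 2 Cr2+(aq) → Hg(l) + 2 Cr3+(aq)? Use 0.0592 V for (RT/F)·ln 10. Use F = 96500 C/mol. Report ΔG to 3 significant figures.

With Hg²⁺/Hg reduced at the cathode, E°cell = +0.84 − (−0.41) = +1.25 V and n = 2.
Here Q = [Cr3+(aq)]^2 / ([Hg2+(aq)]·[Cr2+(aq)]^2) = 4.62×10^9 (log Q = 9.665), giving E = +1.25 − (0.0592/2)·(9.665) = +0.9639 V.
Finally ΔG = −nFE = −(2)(96500 C/mol)(+0.9639 V) = −186 kJ/mol.

−186 kJ/mol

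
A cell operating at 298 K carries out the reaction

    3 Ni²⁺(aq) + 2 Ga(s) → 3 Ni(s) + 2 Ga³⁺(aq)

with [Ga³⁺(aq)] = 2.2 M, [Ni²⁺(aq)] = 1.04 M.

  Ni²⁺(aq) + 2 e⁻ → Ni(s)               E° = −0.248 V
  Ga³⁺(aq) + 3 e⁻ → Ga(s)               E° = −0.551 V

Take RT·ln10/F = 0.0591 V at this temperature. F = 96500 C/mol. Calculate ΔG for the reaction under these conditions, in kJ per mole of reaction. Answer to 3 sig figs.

E°cell = −0.248 − (−0.551) = +0.303 V; the balanced reaction transfers n = 6 electrons.
The reaction quotient is [Ga³⁺(aq)]^2 / [Ni²⁺(aq)]^3 = 4.3; by Nernst, E = +0.303 − (0.0591/6)(0.634) = +0.2968 V.
Then ΔG = −nFE = −6 × 96500 × +0.2968 J/mol = −172 kJ/mol.

−172 kJ/mol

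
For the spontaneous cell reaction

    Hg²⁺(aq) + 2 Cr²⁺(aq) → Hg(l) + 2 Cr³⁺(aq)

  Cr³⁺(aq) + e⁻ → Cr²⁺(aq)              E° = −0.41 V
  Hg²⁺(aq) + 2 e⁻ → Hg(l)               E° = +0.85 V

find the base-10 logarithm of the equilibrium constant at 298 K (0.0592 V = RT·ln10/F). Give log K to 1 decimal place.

log K = 42.6

The Hg²⁺/Hg couple is reduced (cathode); E°cell = +0.85 − (−0.41) = +1.26 V with n = 2.
At equilibrium E = 0, so log K = nE°cell / 0.0592 = (2)(+1.26) / 0.0592 = 42.6.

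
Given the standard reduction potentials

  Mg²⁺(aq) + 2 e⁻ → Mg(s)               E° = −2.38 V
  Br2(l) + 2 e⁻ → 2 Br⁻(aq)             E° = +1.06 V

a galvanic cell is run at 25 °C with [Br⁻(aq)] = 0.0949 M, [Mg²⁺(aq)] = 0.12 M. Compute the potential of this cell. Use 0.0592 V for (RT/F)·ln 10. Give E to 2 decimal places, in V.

The Br₂/Br⁻ couple has the more positive E°, so it is the cathode; Mg²⁺/Mg is the anode.
E°cell = E°cat − E°an = +1.06 − (−2.38) = +3.44 V; n = 2.
The balanced reaction is Br2(l) + Mg(s) → 2 Br⁻(aq) + Mg²⁺(aq), so Q = [Br⁻(aq)]^2·[Mg²⁺(aq)] = 0.00108 and log Q = −2.966.
By the Nernst equation, E = +3.44 − (0.0592/2)·(−2.966) = +3.53 V.

+3.53 V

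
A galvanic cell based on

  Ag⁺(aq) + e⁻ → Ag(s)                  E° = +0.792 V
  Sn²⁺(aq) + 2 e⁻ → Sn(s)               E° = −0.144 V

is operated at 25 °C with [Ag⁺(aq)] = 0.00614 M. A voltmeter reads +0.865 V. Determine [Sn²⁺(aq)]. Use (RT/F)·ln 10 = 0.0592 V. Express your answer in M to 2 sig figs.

Ag⁺/Ag is the cathode (higher E°); E°cell = +0.792 − (−0.144) = +0.936 V with n = 2.
Since E = E° − (0.0592/n)·log Q, log Q = n(E° − E)/0.0592 = 2.399.
The balanced reaction is 2 Ag⁺(aq) + Sn(s) → 2 Ag(s) + Sn²⁺(aq), so Q = [Sn²⁺(aq)] / [Ag⁺(aq)]^2.
Substituting the known concentrations and solving, log [Sn²⁺(aq)] = −2.025 and [Sn²⁺(aq)] = 0.0094 M.

0.0094 M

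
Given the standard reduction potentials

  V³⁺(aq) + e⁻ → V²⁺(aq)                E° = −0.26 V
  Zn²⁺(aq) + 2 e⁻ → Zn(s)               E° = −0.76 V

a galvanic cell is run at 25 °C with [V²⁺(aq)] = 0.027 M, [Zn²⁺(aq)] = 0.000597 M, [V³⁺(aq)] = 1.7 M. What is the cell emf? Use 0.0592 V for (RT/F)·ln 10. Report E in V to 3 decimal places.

+0.702 V

V³⁺/V²⁺ is reduced (cathode, E° = −0.26 V) and Zn²⁺/Zn is oxidized (anode).
E°cell = E°cat − E°an = −0.26 − (−0.76) = +0.50 V; n = 2.
Balancing gives 2 V³⁺(aq) + Zn(s) → 2 V²⁺(aq) + Zn²⁺(aq); hence Q = ([V²⁺(aq)]^2·[Zn²⁺(aq)]) / [V³⁺(aq)]^2 = 1.51×10^−7 (log Q = −6.822).
Applying E = E° − (RT ln10/nF)·log Q gives +0.50 − (0.0592/2)(−6.822) = +0.702 V.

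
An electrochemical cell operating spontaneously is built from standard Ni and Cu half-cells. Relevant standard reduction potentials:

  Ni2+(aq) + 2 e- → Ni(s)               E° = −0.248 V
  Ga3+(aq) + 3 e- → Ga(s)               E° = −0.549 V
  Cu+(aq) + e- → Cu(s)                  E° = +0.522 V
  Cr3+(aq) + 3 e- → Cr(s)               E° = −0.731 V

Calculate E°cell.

The Cu⁺/Cu couple has the higher E°, so Cu ion is reduced (cathode) and Ni is oxidized (anode).
E°cell = E°(cathode) − E°(anode) = +0.522 − (−0.248) = +0.770 V.

+0.770 V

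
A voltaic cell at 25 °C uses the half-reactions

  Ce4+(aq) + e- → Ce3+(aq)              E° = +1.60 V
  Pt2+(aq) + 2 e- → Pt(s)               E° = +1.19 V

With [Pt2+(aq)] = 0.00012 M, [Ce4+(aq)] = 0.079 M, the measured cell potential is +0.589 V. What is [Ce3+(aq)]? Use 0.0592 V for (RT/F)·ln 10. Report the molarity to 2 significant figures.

With Ce⁴⁺/Ce³⁺ at the cathode and Pt²⁺/Pt at the anode, E°cell = +1.60 − (+1.19) = +0.41 V (n = 2).
Rearranging E = E° − (0.0592/n)·log Q gives log Q = 2(+0.41 − (+0.589))/0.0592 = −6.047.
For 2 Ce4+(aq) + Pt(s) → 2 Ce3+(aq) + Pt2+(aq), the reaction quotient is Q = ([Ce3+(aq)]^2·[Pt2+(aq)]) / [Ce4+(aq)]^2.
Isolating [Ce3+(aq)] in Q = 10^{−6.047} yields log [Ce3+(aq)] = −2.165, i.e. 0.0068 M.

0.0068 M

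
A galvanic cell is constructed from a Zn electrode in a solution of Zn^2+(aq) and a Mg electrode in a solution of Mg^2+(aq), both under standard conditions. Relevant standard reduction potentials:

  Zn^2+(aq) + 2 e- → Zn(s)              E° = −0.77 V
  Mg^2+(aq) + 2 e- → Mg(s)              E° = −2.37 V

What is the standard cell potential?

The Zn²⁺/Zn couple has the higher E°, so Zn ion is reduced (cathode) and Mg is oxidized (anode).
E°cell = E°(cathode) − E°(anode) = −0.77 − (−2.37) = +1.60 V.

+1.60 V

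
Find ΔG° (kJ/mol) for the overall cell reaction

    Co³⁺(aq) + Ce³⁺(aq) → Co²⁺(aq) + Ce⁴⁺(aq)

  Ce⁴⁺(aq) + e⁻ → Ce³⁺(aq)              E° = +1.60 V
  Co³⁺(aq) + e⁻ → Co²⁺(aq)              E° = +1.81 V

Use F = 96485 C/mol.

−20.3 kJ/mol

In the reaction as written Co³⁺(aq) is reduced, so the Co³⁺/Co²⁺ couple is the cathode and Ce⁴⁺/Ce³⁺ is the anode.
E°cell = +1.81 − (+1.60) = +0.21 V; balancing electrons gives n = 1.
ΔG° = −nFE°cell = −(1)(96485)(+0.21) J/mol = −20.3 kJ/mol.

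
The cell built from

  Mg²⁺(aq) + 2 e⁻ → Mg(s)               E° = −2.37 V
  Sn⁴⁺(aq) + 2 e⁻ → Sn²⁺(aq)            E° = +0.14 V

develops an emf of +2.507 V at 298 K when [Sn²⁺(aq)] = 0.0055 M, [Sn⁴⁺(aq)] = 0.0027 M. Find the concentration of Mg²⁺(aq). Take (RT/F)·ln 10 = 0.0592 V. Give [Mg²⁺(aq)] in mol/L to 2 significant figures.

0.62 M

Sn⁴⁺/Sn²⁺ is the cathode (higher E°); E°cell = +0.14 − (−2.37) = +2.51 V with n = 2.
From the Nernst equation, log Q = n(E° − E)/0.0592 = 2·(+2.51 − (+2.507))/0.0592 = 0.101.
The balanced reaction is Sn⁴⁺(aq) + Mg(s) → Sn²⁺(aq) + Mg²⁺(aq), so Q = ([Sn²⁺(aq)]·[Mg²⁺(aq)]) / [Sn⁴⁺(aq)].
Substituting the known concentrations and solving, log [Mg²⁺(aq)] = −0.208 and [Mg²⁺(aq)] = 0.62 M.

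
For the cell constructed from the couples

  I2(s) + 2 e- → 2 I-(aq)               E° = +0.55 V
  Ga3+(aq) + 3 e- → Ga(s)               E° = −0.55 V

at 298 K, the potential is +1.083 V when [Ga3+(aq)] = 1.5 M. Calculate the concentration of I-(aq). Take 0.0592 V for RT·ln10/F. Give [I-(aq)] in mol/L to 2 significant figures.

The I₂/I⁻ couple has the larger reduction potential, so it is the cathode: E°cell = +0.55 − (−0.55) = +1.10 V and n = 6.
Rearranging E = E° − (0.0592/n)·log Q gives log Q = 6(+1.10 − (+1.083))/0.0592 = 1.723.
For 3 I2(s) + 2 Ga(s) → 6 I-(aq) + 2 Ga3+(aq), the reaction quotient is Q = [I-(aq)]^6·[Ga3+(aq)]^2.
Solving for the unknown gives log [I-(aq)] = 0.228, so [I-(aq)] ≈ 1.7 M.

1.7 M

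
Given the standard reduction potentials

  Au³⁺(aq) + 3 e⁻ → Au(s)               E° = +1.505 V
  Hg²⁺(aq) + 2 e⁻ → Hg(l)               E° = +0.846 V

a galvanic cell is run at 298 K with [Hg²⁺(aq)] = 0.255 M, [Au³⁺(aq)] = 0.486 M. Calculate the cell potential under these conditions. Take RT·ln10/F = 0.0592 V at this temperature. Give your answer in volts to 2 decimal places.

+0.67 V

Au³⁺/Au is reduced (cathode, E° = +1.505 V) and Hg²⁺/Hg is oxidized (anode).
E°cell = E°cat − E°an = +1.505 − (+0.846) = +0.659 V; n = 6.
Balancing gives 2 Au³⁺(aq) + 3 Hg(l) → 2 Au(s) + 3 Hg²⁺(aq); hence Q = [Hg²⁺(aq)]^3 / [Au³⁺(aq)]^2 = 0.0702 (log Q = −1.154).
By the Nernst equation, E = +0.659 − (0.0592/6)·(−1.154) = +0.67 V.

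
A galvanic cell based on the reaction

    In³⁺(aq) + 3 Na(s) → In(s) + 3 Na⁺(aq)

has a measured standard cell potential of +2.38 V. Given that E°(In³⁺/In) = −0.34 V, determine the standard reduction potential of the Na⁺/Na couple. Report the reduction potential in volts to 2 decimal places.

−2.72 V

In the reaction as written the In³⁺/In couple is reduced (cathode) and Na⁺/Na is oxidized (anode), so E°cell = E°(In³⁺/In) − E°(Na⁺/Na).
E°(Na⁺/Na) = E°(cathode) − E°cell = −0.34 − (+2.38) = −2.72 V.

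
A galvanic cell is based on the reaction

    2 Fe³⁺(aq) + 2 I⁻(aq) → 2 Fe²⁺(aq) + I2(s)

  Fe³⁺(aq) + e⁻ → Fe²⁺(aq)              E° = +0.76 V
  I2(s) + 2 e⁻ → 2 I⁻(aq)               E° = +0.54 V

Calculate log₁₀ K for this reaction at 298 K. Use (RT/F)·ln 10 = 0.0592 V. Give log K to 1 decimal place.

log K = 7.4

The Fe³⁺/Fe²⁺ couple is reduced (cathode); E°cell = +0.76 − (+0.54) = +0.22 V with n = 2.
At equilibrium E = 0, so log K = nE°cell / 0.0592 = (2)(+0.22) / 0.0592 = 7.4.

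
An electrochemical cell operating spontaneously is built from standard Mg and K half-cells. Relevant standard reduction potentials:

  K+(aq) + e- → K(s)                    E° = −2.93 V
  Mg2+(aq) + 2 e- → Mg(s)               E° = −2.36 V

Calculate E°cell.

Of the two couples in this cell, the one with the more positive reduction potential is reduced at the cathode: here that is Mg²⁺/Mg (−2.36 V); K⁺/K (−2.93 V) is the anode.
E°cell = E°(cathode) − E°(anode) = −2.36 − (−2.93) = +0.57 V.

+0.57 V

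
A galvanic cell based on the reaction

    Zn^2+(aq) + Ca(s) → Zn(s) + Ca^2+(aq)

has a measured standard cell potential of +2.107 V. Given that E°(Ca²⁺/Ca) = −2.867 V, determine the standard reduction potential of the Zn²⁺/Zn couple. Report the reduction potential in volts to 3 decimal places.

In the reaction as written the Zn²⁺/Zn couple is reduced (cathode) and Ca²⁺/Ca is oxidized (anode), so E°cell = E°(Zn²⁺/Zn) − E°(Ca²⁺/Ca).
E°(Zn²⁺/Zn) = E°cell + E°(anode) = +2.107 + (−2.867) = −0.760 V.

−0.760 V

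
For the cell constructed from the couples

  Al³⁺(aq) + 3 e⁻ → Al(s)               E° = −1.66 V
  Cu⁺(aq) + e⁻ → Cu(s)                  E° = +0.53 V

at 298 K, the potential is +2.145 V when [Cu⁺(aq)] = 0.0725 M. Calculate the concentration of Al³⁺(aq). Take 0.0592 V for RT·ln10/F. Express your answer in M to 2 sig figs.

0.073 M

Cu⁺/Cu is the cathode (higher E°); E°cell = +0.53 − (−1.66) = +2.19 V with n = 3.
Since E = E° − (0.0592/n)·log Q, log Q = n(E° − E)/0.0592 = 2.280.
For 3 Cu⁺(aq) + Al(s) → 3 Cu(s) + Al³⁺(aq), the reaction quotient is Q = [Al³⁺(aq)] / [Cu⁺(aq)]^3.
Isolating [Al³⁺(aq)] in Q = 10^{2.280} yields log [Al³⁺(aq)] = −1.139, i.e. 0.073 M.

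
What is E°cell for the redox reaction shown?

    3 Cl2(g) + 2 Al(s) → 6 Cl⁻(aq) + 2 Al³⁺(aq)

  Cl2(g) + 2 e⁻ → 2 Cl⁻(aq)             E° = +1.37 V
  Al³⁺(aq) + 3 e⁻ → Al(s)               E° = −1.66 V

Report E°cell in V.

+3.03 V

Cl2(g) gains electrons, so the Cl₂/Cl⁻ couple is the cathode; the Al³⁺/Al couple is the anode.
E°cell = E°(cathode) − E°(anode) = +1.37 − (−1.66) = +3.03 V.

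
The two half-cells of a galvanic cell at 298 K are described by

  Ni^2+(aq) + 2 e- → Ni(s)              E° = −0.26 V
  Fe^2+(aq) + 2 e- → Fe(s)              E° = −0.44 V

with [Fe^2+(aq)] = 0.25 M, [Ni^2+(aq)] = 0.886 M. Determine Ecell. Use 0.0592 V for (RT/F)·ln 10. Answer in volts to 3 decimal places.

The Ni²⁺/Ni couple has the more positive E°, so it is the cathode; Fe²⁺/Fe is the anode.
The standard potential is −0.26 − (−0.44) = +0.18 V and the balanced reaction transfers n = 2 electrons.
Balancing gives Ni^2+(aq) + Fe(s) → Ni(s) + Fe^2+(aq); hence Q = [Fe^2+(aq)] / [Ni^2+(aq)] = 0.282 (log Q = −0.549).
E = E° − (0.0592/n)·log Q = +0.18 − (0.0592/2)(−0.549) = +0.196 V.

+0.196 V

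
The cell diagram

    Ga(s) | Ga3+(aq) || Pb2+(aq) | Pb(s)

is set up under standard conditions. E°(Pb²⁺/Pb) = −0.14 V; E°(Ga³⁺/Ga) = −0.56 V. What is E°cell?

+0.42 V

By convention the left-hand electrode in cell notation is the anode (oxidation) and the right-hand electrode is the cathode (reduction).
E°cell = E°(right) − E°(left) = −0.14 − (−0.56) = +0.42 V.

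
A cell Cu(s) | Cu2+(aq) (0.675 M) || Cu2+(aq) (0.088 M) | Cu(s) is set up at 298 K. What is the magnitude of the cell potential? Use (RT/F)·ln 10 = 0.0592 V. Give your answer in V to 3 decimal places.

For a concentration cell E°cell = 0, since both electrodes use the same couple.
The compartment with the higher Cu2+(aq) concentration (0.675 M) acts as the cathode; ions are reduced there and produced at the dilute (0.088 M) anode.
With n = 2, Ecell = −(0.0592/2)·log([dilute]/[conc]) = −(0.0592/2)·log(0.088/0.675) = +0.026 V.

0.026 V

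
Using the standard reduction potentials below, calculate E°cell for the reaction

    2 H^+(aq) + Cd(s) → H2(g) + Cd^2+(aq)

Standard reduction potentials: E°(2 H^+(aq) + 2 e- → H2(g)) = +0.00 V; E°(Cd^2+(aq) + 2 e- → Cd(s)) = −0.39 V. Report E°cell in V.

+0.39 V

In the reaction as written, H^+(aq) is reduced (cathode) and Cd^2+(aq) is produced by oxidation at the anode.
E°cell = E°(cathode) − E°(anode) = +0.00 − (−0.39) = +0.39 V.
The positive value indicates the reaction is spontaneous as written.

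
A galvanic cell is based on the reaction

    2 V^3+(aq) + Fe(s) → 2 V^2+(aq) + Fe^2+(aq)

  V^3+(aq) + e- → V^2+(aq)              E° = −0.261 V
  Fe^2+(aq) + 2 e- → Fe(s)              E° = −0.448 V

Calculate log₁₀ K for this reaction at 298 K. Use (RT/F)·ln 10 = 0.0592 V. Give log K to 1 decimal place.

log K = 6.3

The V³⁺/V²⁺ couple is reduced (cathode); E°cell = −0.261 − (−0.448) = +0.187 V with n = 2.
At equilibrium E = 0, so log K = nE°cell / 0.0592 = (2)(+0.187) / 0.0592 = 6.3.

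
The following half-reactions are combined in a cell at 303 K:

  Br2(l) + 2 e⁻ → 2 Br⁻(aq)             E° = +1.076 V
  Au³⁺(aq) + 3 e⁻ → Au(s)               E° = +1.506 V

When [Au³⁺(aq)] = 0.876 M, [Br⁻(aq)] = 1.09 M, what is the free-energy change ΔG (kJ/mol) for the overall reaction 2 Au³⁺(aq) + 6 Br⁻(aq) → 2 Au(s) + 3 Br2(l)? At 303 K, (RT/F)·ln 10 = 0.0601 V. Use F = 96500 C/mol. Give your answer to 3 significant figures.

−250 kJ/mol

E°cell = +1.506 − (+1.076) = +0.430 V; the balanced reaction transfers n = 6 electrons.
The reaction quotient is 1 / ([Au³⁺(aq)]^2·[Br⁻(aq)]^6) = 0.777; by Nernst, E = +0.430 − (0.0601/6)(−0.110) = +0.4311 V.
Then ΔG = −nFE = −6 × 96500 × +0.4311 J/mol = −250 kJ/mol.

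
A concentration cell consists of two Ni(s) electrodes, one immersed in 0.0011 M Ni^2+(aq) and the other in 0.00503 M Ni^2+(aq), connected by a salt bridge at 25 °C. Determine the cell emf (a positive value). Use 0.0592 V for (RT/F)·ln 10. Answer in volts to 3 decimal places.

For a concentration cell E°cell = 0, since both electrodes use the same couple.
The compartment with the higher Ni^2+(aq) concentration (0.00503 M) acts as the cathode; ions are reduced there and produced at the dilute (0.0011 M) anode.
With n = 2, Ecell = −(0.0592/2)·log([dilute]/[conc]) = −(0.0592/2)·log(0.0011/0.00503) = +0.020 V.

0.020 V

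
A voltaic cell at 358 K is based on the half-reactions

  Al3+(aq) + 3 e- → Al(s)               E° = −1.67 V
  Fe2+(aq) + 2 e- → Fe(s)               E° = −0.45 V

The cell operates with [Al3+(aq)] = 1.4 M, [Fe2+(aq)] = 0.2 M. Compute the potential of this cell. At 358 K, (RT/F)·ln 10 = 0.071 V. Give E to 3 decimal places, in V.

+1.192 V

The Fe²⁺/Fe couple has the more positive E°, so it is the cathode; Al³⁺/Al is the anode.
E°cell = E°cat − E°an = −0.45 − (−1.67) = +1.22 V; n = 6.
The balanced reaction is 3 Fe2+(aq) + 2 Al(s) → 3 Fe(s) + 2 Al3+(aq), so Q = [Al3+(aq)]^2 / [Fe2+(aq)]^3 = 245 and log Q = 2.389.
By the Nernst equation, E = +1.22 − (0.071/6)·(2.389) = +1.192 V.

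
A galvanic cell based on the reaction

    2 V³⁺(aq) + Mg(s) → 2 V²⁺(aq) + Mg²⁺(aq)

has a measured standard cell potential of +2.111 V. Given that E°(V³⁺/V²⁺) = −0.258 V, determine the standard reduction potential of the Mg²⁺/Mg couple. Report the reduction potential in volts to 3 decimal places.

In the reaction as written the V³⁺/V²⁺ couple is reduced (cathode) and Mg²⁺/Mg is oxidized (anode), so E°cell = E°(V³⁺/V²⁺) − E°(Mg²⁺/Mg).
E°(Mg²⁺/Mg) = E°(cathode) − E°cell = −0.258 − (+2.111) = −2.369 V.

−2.369 V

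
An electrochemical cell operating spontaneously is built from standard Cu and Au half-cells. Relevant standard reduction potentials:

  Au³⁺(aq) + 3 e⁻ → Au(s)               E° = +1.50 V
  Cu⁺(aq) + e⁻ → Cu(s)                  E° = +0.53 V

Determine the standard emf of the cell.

The Au³⁺/Au couple has the higher E°, so Au ion is reduced (cathode) and Cu is oxidized (anode).
E°cell = E°(cathode) − E°(anode) = +1.50 − (+0.53) = +0.97 V.

+0.97 V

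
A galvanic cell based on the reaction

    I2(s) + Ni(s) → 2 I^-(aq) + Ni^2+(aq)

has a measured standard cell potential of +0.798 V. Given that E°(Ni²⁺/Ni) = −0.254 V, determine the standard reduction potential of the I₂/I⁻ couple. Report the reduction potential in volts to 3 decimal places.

In the reaction as written the I₂/I⁻ couple is reduced (cathode) and Ni²⁺/Ni is oxidized (anode), so E°cell = E°(I₂/I⁻) − E°(Ni²⁺/Ni).
E°(I₂/I⁻) = E°cell + E°(anode) = +0.798 + (−0.254) = +0.544 V.

+0.544 V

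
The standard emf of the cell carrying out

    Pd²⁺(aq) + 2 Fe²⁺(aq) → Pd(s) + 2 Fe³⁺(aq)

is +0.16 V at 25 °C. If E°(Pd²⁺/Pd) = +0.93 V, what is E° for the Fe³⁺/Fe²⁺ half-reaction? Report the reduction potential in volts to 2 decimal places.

+0.77 V

In the reaction as written the Pd²⁺/Pd couple is reduced (cathode) and Fe³⁺/Fe²⁺ is oxidized (anode), so E°cell = E°(Pd²⁺/Pd) − E°(Fe³⁺/Fe²⁺).
E°(Fe³⁺/Fe²⁺) = E°(cathode) − E°cell = +0.93 − (+0.16) = +0.77 V.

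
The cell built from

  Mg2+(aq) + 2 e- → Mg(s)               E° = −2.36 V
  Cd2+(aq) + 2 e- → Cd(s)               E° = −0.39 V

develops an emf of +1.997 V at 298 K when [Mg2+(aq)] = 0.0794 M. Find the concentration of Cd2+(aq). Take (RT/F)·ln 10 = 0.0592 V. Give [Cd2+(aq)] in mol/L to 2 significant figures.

0.65 M

Cd²⁺/Cd is the cathode (higher E°); E°cell = −0.39 − (−2.36) = +1.97 V with n = 2.
Since E = E° − (0.0592/n)·log Q, log Q = n(E° − E)/0.0592 = −0.912.
Balancing electrons gives Cd2+(aq) + Mg(s) → Cd(s) + Mg2+(aq); thus Q = [Mg2+(aq)] / [Cd2+(aq)].
Substituting the known concentrations and solving, log [Cd2+(aq)] = −0.188 and [Cd2+(aq)] = 0.65 M.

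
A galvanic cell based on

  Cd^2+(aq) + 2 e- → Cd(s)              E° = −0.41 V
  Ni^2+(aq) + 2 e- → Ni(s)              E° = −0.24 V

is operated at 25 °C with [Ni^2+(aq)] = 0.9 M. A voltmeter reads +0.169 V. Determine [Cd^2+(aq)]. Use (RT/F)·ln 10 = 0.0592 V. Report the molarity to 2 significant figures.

0.97 M

With Ni²⁺/Ni at the cathode and Cd²⁺/Cd at the anode, E°cell = −0.24 − (−0.41) = +0.17 V (n = 2).
Rearranging E = E° − (0.0592/n)·log Q gives log Q = 2(+0.17 − (+0.169))/0.0592 = 0.034.
The balanced reaction is Ni^2+(aq) + Cd(s) → Ni(s) + Cd^2+(aq), so Q = [Cd^2+(aq)] / [Ni^2+(aq)].
Isolating [Cd^2+(aq)] in Q = 10^{0.034} yields log [Cd^2+(aq)] = −0.012, i.e. 0.97 M.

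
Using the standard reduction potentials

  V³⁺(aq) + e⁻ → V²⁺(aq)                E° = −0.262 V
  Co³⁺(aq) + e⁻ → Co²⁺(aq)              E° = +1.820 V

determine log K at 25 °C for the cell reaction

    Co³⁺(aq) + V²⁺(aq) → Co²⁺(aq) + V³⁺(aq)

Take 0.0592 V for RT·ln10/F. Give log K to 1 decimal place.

The Co³⁺/Co²⁺ couple is reduced (cathode); E°cell = +1.820 − (−0.262) = +2.082 V with n = 1.
At equilibrium E = 0, so log K = nE°cell / 0.0592 = (1)(+2.082) / 0.0592 = 35.2.

log K = 35.2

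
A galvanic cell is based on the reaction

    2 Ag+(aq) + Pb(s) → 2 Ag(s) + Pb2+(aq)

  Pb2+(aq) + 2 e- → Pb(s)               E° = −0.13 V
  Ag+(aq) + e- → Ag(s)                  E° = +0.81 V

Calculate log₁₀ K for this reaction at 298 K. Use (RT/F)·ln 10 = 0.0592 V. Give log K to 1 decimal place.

The Ag⁺/Ag couple is reduced (cathode); E°cell = +0.81 − (−0.13) = +0.94 V with n = 2.
At equilibrium E = 0, so log K = nE°cell / 0.0592 = (2)(+0.94) / 0.0592 = 31.8.

log K = 31.8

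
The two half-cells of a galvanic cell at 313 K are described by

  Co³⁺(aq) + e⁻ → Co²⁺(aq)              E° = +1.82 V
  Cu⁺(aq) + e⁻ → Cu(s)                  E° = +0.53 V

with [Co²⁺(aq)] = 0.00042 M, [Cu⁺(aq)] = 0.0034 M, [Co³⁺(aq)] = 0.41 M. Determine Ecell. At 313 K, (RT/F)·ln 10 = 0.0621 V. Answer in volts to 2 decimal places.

Since E°(Co³⁺/Co²⁺) > E°(Cu⁺/Cu), Co³⁺/Co²⁺ serves as the cathode.
E°cell = +1.82 − (+0.53) = +1.29 V, with n = 1 electron transferred.
For the overall reaction Co³⁺(aq) + Cu(s) → Co²⁺(aq) + Cu⁺(aq), Q = ([Co²⁺(aq)]·[Cu⁺(aq)]) / [Co³⁺(aq)] = 3.48×10^−6, giving log Q = −5.458.
E = E° − (0.0621/n)·log Q = +1.29 − (0.0621/1)(−5.458) = +1.63 V.

+1.63 V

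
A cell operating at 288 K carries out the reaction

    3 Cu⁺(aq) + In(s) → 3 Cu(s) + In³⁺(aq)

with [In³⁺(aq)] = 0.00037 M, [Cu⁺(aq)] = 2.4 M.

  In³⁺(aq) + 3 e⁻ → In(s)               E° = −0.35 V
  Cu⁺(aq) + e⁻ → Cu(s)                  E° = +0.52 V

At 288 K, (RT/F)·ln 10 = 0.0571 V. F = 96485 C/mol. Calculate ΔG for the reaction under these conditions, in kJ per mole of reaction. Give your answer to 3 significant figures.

With Cu⁺/Cu reduced at the cathode, E°cell = +0.52 − (−0.35) = +0.87 V and n = 3.
The reaction quotient is [In³⁺(aq)] / [Cu⁺(aq)]^3 = 2.68×10^−5; by Nernst, E = +0.87 − (0.0571/3)(−4.572) = +0.9570 V.
Then ΔG = −nFE = −3 × 96485 × +0.9570 J/mol = −277 kJ/mol.

−277 kJ/mol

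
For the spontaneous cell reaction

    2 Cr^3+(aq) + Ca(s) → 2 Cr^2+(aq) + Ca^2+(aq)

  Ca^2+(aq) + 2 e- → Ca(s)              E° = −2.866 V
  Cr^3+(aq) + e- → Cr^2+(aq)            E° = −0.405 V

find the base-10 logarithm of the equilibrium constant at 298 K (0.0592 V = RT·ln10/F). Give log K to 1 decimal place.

log K = 83.1

The Cr³⁺/Cr²⁺ couple is reduced (cathode); E°cell = −0.405 − (−2.866) = +2.461 V with n = 2.
At equilibrium E = 0, so log K = nE°cell / 0.0592 = (2)(+2.461) / 0.0592 = 83.1.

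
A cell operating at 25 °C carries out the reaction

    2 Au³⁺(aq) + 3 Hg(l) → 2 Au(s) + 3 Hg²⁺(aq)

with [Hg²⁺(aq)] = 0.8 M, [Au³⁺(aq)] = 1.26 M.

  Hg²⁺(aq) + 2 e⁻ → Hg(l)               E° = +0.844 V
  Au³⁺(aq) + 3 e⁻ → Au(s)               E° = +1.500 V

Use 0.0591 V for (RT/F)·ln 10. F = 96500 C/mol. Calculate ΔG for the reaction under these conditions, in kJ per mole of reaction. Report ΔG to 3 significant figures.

E°cell = +1.500 − (+0.844) = +0.656 V; the balanced reaction transfers n = 6 electrons.
The reaction quotient is [Hg²⁺(aq)]^3 / [Au³⁺(aq)]^2 = 0.322; by Nernst, E = +0.656 − (0.0591/6)(−0.491) = +0.6608 V.
ΔG = −nFE = −(6)(96500)(+0.6608) J/mol = −383 kJ/mol.

−383 kJ/mol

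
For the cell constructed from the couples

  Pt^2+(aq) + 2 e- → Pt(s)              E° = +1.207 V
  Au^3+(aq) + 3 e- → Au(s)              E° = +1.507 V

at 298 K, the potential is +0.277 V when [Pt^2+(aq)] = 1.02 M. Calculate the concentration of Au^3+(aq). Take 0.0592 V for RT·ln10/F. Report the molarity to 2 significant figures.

Au³⁺/Au is the cathode (higher E°); E°cell = +1.507 − (+1.207) = +0.300 V with n = 6.
From the Nernst equation, log Q = n(E° − E)/0.0592 = 6·(+0.300 − (+0.277))/0.0592 = 2.331.
Balancing electrons gives 2 Au^3+(aq) + 3 Pt(s) → 2 Au(s) + 3 Pt^2+(aq); thus Q = [Pt^2+(aq)]^3 / [Au^3+(aq)]^2.
Isolating [Au^3+(aq)] in Q = 10^{2.331} yields log [Au^3+(aq)] = −1.153, i.e. 0.070 M.

0.070 M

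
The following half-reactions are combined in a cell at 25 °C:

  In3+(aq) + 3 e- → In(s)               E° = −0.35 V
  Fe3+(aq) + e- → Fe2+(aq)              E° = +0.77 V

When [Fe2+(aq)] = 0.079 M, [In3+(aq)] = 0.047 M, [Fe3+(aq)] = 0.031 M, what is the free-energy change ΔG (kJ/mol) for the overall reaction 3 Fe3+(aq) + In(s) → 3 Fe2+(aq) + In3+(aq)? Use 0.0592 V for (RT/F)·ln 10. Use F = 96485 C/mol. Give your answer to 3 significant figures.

−325 kJ/mol

E°cell = +0.77 − (−0.35) = +1.12 V; the balanced reaction transfers n = 3 electrons.
The reaction quotient is ([Fe2+(aq)]^3·[In3+(aq)]) / [Fe3+(aq)]^3 = 0.778; by Nernst, E = +1.12 − (0.0592/3)(−0.109) = +1.1222 V.
Finally ΔG = −nFE = −(3)(96485 C/mol)(+1.1222 V) = −325 kJ/mol.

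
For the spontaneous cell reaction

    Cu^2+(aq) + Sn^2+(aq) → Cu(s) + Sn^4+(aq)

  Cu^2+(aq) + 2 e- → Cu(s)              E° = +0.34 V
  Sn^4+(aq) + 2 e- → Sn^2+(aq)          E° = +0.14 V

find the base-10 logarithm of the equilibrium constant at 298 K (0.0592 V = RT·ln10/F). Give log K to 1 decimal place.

log K = 6.8

The Cu²⁺/Cu couple is reduced (cathode); E°cell = +0.34 − (+0.14) = +0.20 V with n = 2.
At equilibrium E = 0, so log K = nE°cell / 0.0592 = (2)(+0.20) / 0.0592 = 6.8.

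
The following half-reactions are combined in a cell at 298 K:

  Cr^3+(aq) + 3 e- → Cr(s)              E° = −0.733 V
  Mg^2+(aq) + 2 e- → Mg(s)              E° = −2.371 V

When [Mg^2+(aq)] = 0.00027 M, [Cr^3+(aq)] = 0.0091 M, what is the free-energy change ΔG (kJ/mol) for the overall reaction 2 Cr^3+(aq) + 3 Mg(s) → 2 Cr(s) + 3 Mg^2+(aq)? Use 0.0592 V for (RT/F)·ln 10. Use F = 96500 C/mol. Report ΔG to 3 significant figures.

−986 kJ/mol

With Cr³⁺/Cr reduced at the cathode, E°cell = −0.733 − (−2.371) = +1.638 V and n = 6.
Here Q = [Mg^2+(aq)]^3 / [Cr^3+(aq)]^2 = 2.38×10^−7 (log Q = −6.624), giving E = +1.638 − (0.0592/6)·(−6.624) = +1.7034 V.
Then ΔG = −nFE = −6 × 96500 × +1.7034 J/mol = −986 kJ/mol.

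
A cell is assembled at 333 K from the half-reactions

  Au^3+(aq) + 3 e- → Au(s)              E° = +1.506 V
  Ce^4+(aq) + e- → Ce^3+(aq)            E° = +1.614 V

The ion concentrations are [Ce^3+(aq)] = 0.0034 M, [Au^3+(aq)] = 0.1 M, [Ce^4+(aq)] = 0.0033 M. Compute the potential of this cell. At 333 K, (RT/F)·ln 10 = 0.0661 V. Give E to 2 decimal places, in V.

The Ce⁴⁺/Ce³⁺ couple has the more positive E°, so it is the cathode; Au³⁺/Au is the anode.
The standard potential is +1.614 − (+1.506) = +0.108 V and the balanced reaction transfers n = 3 electrons.
For the overall reaction 3 Ce^4+(aq) + Au(s) → 3 Ce^3+(aq) + Au^3+(aq), Q = ([Ce^3+(aq)]^3·[Au^3+(aq)]) / [Ce^4+(aq)]^3 = 0.109, giving log Q = −0.961.
E = E° − (0.0661/n)·log Q = +0.108 − (0.0661/3)(−0.961) = +0.13 V.

+0.13 V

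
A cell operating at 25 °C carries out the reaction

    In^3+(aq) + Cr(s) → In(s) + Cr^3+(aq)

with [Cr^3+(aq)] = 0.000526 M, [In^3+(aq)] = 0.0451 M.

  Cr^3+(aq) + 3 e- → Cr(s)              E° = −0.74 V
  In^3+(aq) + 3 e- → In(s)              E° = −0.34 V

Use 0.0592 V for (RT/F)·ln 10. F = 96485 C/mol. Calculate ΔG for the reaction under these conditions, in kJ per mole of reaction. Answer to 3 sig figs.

−127 kJ/mol

The standard cell potential is −0.34 − (−0.74) = +0.40 V, with n = 3 electrons in the balanced equation.
Q = [Cr^3+(aq)] / [In^3+(aq)] = 0.0117, so log Q = −1.933 and E = +0.40 − (0.0592/3)(−1.933) = +0.4381 V.
Then ΔG = −nFE = −3 × 96485 × +0.4381 J/mol = −127 kJ/mol.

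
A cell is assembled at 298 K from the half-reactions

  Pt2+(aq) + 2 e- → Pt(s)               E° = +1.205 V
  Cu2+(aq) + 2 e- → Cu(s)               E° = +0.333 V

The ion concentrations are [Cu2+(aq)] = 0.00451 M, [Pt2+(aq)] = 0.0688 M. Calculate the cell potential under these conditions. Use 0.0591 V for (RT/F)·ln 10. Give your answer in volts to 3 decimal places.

+0.907 V

Since E°(Pt²⁺/Pt) > E°(Cu²⁺/Cu), Pt²⁺/Pt serves as the cathode.
E°cell = +1.205 − (+0.333) = +0.872 V, with n = 2 electrons transferred.
Balancing gives Pt2+(aq) + Cu(s) → Pt(s) + Cu2+(aq); hence Q = [Cu2+(aq)] / [Pt2+(aq)] = 0.0656 (log Q = −1.183).
E = E° − (0.0591/n)·log Q = +0.872 − (0.0591/2)(−1.183) = +0.907 V.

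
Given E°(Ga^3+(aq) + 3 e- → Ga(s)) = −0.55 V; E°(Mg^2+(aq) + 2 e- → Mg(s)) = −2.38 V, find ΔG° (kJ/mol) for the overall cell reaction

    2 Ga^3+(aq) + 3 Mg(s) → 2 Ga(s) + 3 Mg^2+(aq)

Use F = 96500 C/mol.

In the reaction as written Ga^3+(aq) is reduced, so the Ga³⁺/Ga couple is the cathode and Mg²⁺/Mg is the anode.
E°cell = −0.55 − (−2.38) = +1.83 V; balancing electrons gives n = 6.
ΔG° = −nFE°cell = −(6)(96500)(+1.83) J/mol = −1060 kJ/mol.

−1060 kJ/mol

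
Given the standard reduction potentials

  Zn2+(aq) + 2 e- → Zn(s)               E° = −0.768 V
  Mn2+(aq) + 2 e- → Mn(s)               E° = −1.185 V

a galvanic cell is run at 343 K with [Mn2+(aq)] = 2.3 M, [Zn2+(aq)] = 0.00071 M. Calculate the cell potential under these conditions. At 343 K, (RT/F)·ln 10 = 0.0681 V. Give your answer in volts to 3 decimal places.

Zn²⁺/Zn is reduced (cathode, E° = −0.768 V) and Mn²⁺/Mn is oxidized (anode).
E°cell = −0.768 − (−1.185) = +0.417 V, with n = 2 electrons transferred.
Balancing gives Zn2+(aq) + Mn(s) → Zn(s) + Mn2+(aq); hence Q = [Mn2+(aq)] / [Zn2+(aq)] = 3.24×10^3 (log Q = 3.510).
By the Nernst equation, E = +0.417 − (0.0681/2)·(3.510) = +0.297 V.

+0.297 V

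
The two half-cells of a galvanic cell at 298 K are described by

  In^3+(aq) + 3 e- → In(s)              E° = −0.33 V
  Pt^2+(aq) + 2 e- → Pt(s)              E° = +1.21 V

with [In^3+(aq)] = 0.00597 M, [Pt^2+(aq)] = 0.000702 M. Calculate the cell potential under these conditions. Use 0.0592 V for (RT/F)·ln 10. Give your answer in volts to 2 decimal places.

+1.49 V

Since E°(Pt²⁺/Pt) > E°(In³⁺/In), Pt²⁺/Pt serves as the cathode.
E°cell = E°cat − E°an = +1.21 − (−0.33) = +1.54 V; n = 6.
For the overall reaction 3 Pt^2+(aq) + 2 In(s) → 3 Pt(s) + 2 In^3+(aq), Q = [In^3+(aq)]^2 / [Pt^2+(aq)]^3 = 1.03×10^5, giving log Q = 5.013.
By the Nernst equation, E = +1.54 − (0.0592/6)·(5.013) = +1.49 V.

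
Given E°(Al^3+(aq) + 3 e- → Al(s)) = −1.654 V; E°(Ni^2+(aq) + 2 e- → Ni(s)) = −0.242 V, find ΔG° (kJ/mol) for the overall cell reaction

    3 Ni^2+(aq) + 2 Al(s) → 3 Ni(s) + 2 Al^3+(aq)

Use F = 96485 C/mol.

In the reaction as written Ni^2+(aq) is reduced, so the Ni²⁺/Ni couple is the cathode and Al³⁺/Al is the anode.
E°cell = −0.242 − (−1.654) = +1.412 V; balancing electrons gives n = 6.
ΔG° = −nFE°cell = −(6)(96485)(+1.412) J/mol = −817 kJ/mol.

−817 kJ/mol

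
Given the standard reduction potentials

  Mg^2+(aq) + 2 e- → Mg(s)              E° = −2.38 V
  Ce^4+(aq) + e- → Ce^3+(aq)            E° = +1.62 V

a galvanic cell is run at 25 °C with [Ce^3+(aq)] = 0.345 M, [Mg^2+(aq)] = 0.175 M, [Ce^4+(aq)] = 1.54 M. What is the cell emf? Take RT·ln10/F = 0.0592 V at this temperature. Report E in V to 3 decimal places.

Since E°(Ce⁴⁺/Ce³⁺) > E°(Mg²⁺/Mg), Ce⁴⁺/Ce³⁺ serves as the cathode.
E°cell = E°cat − E°an = +1.62 − (−2.38) = +4.00 V; n = 2.
The balanced reaction is 2 Ce^4+(aq) + Mg(s) → 2 Ce^3+(aq) + Mg^2+(aq), so Q = ([Ce^3+(aq)]^2·[Mg^2+(aq)]) / [Ce^4+(aq)]^2 = 0.00878 and log Q = −2.056.
By the Nernst equation, E = +4.00 − (0.0592/2)·(−2.056) = +4.061 V.

+4.061 V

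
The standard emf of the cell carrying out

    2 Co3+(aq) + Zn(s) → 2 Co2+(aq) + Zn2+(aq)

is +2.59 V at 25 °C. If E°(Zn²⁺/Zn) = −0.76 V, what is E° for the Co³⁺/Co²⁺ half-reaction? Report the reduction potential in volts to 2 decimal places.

In the reaction as written the Co³⁺/Co²⁺ couple is reduced (cathode) and Zn²⁺/Zn is oxidized (anode), so E°cell = E°(Co³⁺/Co²⁺) − E°(Zn²⁺/Zn).
E°(Co³⁺/Co²⁺) = E°cell + E°(anode) = +2.59 + (−0.76) = +1.83 V.

+1.83 V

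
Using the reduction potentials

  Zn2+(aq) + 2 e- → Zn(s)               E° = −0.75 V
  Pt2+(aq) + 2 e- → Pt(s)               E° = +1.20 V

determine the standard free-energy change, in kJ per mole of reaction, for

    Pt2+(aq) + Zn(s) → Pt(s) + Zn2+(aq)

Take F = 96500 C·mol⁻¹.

In the reaction as written Pt2+(aq) is reduced, so the Pt²⁺/Pt couple is the cathode and Zn²⁺/Zn is the anode.
E°cell = +1.20 − (−0.75) = +1.95 V; balancing electrons gives n = 2.
ΔG° = −nFE°cell = −(2)(96500)(+1.95) J/mol = −376 kJ/mol.

−376 kJ/mol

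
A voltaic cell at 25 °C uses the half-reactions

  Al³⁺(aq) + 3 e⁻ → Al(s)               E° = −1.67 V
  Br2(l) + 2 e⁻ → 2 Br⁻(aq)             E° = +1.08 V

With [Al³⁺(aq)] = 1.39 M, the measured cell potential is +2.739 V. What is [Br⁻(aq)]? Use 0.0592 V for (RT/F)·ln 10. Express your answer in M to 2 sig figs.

1.4 M

The Br₂/Br⁻ couple has the larger reduction potential, so it is the cathode: E°cell = +1.08 − (−1.67) = +2.75 V and n = 6.
From the Nernst equation, log Q = n(E° − E)/0.0592 = 6·(+2.75 − (+2.739))/0.0592 = 1.115.
Balancing electrons gives 3 Br2(l) + 2 Al(s) → 6 Br⁻(aq) + 2 Al³⁺(aq); thus Q = [Br⁻(aq)]^6·[Al³⁺(aq)]^2.
Isolating [Br⁻(aq)] in Q = 10^{1.115} yields log [Br⁻(aq)] = 0.138, i.e. 1.4 M.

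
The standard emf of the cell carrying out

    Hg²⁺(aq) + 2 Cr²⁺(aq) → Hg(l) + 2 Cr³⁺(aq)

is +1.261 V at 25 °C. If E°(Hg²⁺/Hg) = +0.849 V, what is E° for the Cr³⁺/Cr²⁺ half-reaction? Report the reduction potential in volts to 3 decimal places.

−0.412 V

In the reaction as written the Hg²⁺/Hg couple is reduced (cathode) and Cr³⁺/Cr²⁺ is oxidized (anode), so E°cell = E°(Hg²⁺/Hg) − E°(Cr³⁺/Cr²⁺).
E°(Cr³⁺/Cr²⁺) = E°(cathode) − E°cell = +0.849 − (+1.261) = −0.412 V.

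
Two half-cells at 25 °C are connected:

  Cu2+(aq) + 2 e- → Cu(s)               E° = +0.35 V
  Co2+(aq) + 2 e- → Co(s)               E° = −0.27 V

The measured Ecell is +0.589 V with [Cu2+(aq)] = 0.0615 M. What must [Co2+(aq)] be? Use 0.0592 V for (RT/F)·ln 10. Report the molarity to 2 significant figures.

0.69 M

Cu²⁺/Cu is the cathode (higher E°); E°cell = +0.35 − (−0.27) = +0.62 V with n = 2.
Rearranging E = E° − (0.0592/n)·log Q gives log Q = 2(+0.62 − (+0.589))/0.0592 = 1.047.
Balancing electrons gives Cu2+(aq) + Co(s) → Cu(s) + Co2+(aq); thus Q = [Co2+(aq)] / [Cu2+(aq)].
Substituting the known concentrations and solving, log [Co2+(aq)] = −0.164 and [Co2+(aq)] = 0.69 M.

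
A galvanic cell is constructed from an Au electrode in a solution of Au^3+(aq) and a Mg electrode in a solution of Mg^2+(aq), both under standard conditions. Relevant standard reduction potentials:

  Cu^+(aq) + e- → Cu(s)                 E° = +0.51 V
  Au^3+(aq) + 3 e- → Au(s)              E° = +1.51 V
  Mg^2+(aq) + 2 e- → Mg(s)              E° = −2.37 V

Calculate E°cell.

The Au³⁺/Au couple has the higher E°, so Au ion is reduced (cathode) and Mg is oxidized (anode).
E°cell = E°(cathode) − E°(anode) = +1.51 − (−2.37) = +3.88 V.

+3.88 V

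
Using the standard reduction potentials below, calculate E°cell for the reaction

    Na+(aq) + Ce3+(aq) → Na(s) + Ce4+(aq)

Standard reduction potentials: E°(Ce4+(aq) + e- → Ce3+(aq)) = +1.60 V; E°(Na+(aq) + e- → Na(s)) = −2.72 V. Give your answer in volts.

Na+(aq) gains electrons, so the Na⁺/Na couple is the cathode; the Ce⁴⁺/Ce³⁺ couple is the anode.
E°cell = E°(cathode) − E°(anode) = −2.72 − (+1.60) = −4.32 V.
The negative E°cell means the reaction is non-spontaneous in the direction written.

−4.32 V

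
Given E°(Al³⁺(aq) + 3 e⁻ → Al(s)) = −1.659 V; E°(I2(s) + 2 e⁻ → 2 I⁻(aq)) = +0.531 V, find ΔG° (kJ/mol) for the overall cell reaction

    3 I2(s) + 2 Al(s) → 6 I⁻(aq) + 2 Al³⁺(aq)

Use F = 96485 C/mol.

−1268 kJ/mol

In the reaction as written I2(s) is reduced, so the I₂/I⁻ couple is the cathode and Al³⁺/Al is the anode.
E°cell = +0.531 − (−1.659) = +2.190 V; balancing electrons gives n = 6.
ΔG° = −nFE°cell = −(6)(96485)(+2.190) J/mol = −1268 kJ/mol.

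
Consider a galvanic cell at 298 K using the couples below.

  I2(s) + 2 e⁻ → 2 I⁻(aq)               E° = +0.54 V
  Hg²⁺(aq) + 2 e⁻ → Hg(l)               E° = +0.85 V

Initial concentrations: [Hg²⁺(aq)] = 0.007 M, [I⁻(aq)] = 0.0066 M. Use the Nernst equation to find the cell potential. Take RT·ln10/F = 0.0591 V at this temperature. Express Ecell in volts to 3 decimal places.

+0.117 V

Hg²⁺/Hg is reduced (cathode, E° = +0.85 V) and I₂/I⁻ is oxidized (anode).
E°cell = +0.85 − (+0.54) = +0.31 V, with n = 2 electrons transferred.
For the overall reaction Hg²⁺(aq) + 2 I⁻(aq) → Hg(l) + I2(s), Q = 1 / ([Hg²⁺(aq)]·[I⁻(aq)]^2) = 3.28×10^6, giving log Q = 6.516.
Applying E = E° − (RT ln10/nF)·log Q gives +0.31 − (0.0591/2)(6.516) = +0.117 V.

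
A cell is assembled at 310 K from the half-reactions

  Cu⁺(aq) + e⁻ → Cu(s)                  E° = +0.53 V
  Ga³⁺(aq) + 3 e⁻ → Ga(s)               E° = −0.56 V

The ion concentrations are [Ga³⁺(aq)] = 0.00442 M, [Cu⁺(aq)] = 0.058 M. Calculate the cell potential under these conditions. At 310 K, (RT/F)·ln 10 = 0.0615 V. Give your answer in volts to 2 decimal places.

Since E°(Cu⁺/Cu) > E°(Ga³⁺/Ga), Cu⁺/Cu serves as the cathode.
E°cell = E°cat − E°an = +0.53 − (−0.56) = +1.09 V; n = 3.
For the overall reaction 3 Cu⁺(aq) + Ga(s) → 3 Cu(s) + Ga³⁺(aq), Q = [Ga³⁺(aq)] / [Cu⁺(aq)]^3 = 22.7, giving log Q = 1.355.
By the Nernst equation, E = +1.09 − (0.0615/3)·(1.355) = +1.06 V.

+1.06 V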